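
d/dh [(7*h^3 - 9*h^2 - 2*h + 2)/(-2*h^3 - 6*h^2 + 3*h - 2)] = (-60*h^4 + 34*h^3 - 69*h^2 + 60*h - 2)/(4*h^6 + 24*h^5 + 24*h^4 - 28*h^3 + 33*h^2 - 12*h + 4)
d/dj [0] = 0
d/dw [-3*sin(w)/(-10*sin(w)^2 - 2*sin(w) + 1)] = 3*(5*cos(2*w) - 6)*cos(w)/(10*sin(w)^2 + 2*sin(w) - 1)^2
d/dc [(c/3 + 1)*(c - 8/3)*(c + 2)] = c^2 + 14*c/9 - 22/9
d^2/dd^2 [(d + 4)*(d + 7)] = 2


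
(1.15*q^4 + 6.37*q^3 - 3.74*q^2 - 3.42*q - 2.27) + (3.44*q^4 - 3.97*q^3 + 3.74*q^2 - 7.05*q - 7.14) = 4.59*q^4 + 2.4*q^3 - 10.47*q - 9.41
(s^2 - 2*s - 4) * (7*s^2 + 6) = 7*s^4 - 14*s^3 - 22*s^2 - 12*s - 24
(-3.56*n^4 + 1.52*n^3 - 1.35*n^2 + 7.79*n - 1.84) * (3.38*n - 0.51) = -12.0328*n^5 + 6.9532*n^4 - 5.3382*n^3 + 27.0187*n^2 - 10.1921*n + 0.9384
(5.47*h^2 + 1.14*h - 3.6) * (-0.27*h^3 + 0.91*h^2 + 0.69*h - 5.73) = -1.4769*h^5 + 4.6699*h^4 + 5.7837*h^3 - 33.8325*h^2 - 9.0162*h + 20.628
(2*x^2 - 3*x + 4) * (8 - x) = -2*x^3 + 19*x^2 - 28*x + 32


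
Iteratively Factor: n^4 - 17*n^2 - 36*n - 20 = (n + 2)*(n^3 - 2*n^2 - 13*n - 10) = (n + 1)*(n + 2)*(n^2 - 3*n - 10) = (n - 5)*(n + 1)*(n + 2)*(n + 2)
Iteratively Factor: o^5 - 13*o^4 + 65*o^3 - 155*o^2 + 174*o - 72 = (o - 3)*(o^4 - 10*o^3 + 35*o^2 - 50*o + 24) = (o - 3)*(o - 1)*(o^3 - 9*o^2 + 26*o - 24) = (o - 3)^2*(o - 1)*(o^2 - 6*o + 8) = (o - 3)^2*(o - 2)*(o - 1)*(o - 4)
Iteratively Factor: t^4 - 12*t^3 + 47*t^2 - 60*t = (t - 4)*(t^3 - 8*t^2 + 15*t) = (t - 4)*(t - 3)*(t^2 - 5*t) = (t - 5)*(t - 4)*(t - 3)*(t)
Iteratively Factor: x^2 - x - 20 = (x - 5)*(x + 4)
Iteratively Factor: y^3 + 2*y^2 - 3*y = (y + 3)*(y^2 - y) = y*(y + 3)*(y - 1)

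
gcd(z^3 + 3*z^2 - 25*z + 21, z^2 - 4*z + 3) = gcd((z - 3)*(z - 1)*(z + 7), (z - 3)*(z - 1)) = z^2 - 4*z + 3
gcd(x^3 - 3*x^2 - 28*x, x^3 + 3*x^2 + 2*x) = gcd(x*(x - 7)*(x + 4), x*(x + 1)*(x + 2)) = x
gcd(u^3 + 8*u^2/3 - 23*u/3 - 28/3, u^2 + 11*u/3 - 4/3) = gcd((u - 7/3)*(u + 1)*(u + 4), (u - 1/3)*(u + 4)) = u + 4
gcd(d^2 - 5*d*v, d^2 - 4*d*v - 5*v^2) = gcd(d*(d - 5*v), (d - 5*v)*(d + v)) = -d + 5*v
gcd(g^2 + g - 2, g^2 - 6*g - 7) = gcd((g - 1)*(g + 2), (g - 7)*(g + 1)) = 1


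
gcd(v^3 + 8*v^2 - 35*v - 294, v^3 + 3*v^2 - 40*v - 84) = v^2 + v - 42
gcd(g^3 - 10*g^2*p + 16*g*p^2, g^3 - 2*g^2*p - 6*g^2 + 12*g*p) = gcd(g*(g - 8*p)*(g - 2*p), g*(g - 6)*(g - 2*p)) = -g^2 + 2*g*p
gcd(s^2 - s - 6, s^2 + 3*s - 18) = s - 3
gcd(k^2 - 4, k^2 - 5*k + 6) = k - 2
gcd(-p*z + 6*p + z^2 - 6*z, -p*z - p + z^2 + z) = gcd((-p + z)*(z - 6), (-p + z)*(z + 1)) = -p + z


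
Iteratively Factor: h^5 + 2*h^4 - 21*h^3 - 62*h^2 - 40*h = (h + 4)*(h^4 - 2*h^3 - 13*h^2 - 10*h) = (h - 5)*(h + 4)*(h^3 + 3*h^2 + 2*h) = h*(h - 5)*(h + 4)*(h^2 + 3*h + 2) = h*(h - 5)*(h + 2)*(h + 4)*(h + 1)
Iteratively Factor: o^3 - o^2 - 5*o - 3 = (o + 1)*(o^2 - 2*o - 3) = (o - 3)*(o + 1)*(o + 1)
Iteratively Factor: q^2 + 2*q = (q)*(q + 2)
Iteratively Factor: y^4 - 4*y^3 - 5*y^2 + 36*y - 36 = (y - 2)*(y^3 - 2*y^2 - 9*y + 18) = (y - 3)*(y - 2)*(y^2 + y - 6) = (y - 3)*(y - 2)^2*(y + 3)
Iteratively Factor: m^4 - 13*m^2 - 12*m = (m + 3)*(m^3 - 3*m^2 - 4*m) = (m - 4)*(m + 3)*(m^2 + m) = m*(m - 4)*(m + 3)*(m + 1)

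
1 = 1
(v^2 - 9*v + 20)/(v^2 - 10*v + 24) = (v - 5)/(v - 6)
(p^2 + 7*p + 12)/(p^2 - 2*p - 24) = (p + 3)/(p - 6)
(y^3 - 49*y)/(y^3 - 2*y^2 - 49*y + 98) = y/(y - 2)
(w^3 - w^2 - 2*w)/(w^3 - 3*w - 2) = w/(w + 1)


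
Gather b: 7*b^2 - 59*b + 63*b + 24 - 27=7*b^2 + 4*b - 3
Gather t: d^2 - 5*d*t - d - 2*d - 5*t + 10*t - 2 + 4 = d^2 - 3*d + t*(5 - 5*d) + 2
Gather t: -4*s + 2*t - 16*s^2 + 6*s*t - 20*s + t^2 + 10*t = -16*s^2 - 24*s + t^2 + t*(6*s + 12)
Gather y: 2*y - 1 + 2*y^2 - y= 2*y^2 + y - 1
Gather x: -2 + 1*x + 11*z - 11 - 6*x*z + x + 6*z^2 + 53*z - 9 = x*(2 - 6*z) + 6*z^2 + 64*z - 22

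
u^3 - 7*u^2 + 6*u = u*(u - 6)*(u - 1)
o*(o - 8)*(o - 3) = o^3 - 11*o^2 + 24*o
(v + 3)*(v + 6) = v^2 + 9*v + 18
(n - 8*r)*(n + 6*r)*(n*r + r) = n^3*r - 2*n^2*r^2 + n^2*r - 48*n*r^3 - 2*n*r^2 - 48*r^3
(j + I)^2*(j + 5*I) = j^3 + 7*I*j^2 - 11*j - 5*I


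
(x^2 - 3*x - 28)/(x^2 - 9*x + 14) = (x + 4)/(x - 2)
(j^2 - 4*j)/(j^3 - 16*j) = 1/(j + 4)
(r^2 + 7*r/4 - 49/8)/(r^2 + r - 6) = (r^2 + 7*r/4 - 49/8)/(r^2 + r - 6)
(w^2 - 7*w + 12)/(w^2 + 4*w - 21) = (w - 4)/(w + 7)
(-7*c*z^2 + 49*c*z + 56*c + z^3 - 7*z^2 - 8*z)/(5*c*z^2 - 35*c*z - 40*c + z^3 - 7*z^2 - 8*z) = (-7*c + z)/(5*c + z)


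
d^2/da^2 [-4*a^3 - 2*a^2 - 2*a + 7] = -24*a - 4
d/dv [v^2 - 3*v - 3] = 2*v - 3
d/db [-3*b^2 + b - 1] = 1 - 6*b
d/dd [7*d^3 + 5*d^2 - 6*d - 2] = 21*d^2 + 10*d - 6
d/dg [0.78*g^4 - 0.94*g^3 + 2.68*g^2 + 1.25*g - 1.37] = 3.12*g^3 - 2.82*g^2 + 5.36*g + 1.25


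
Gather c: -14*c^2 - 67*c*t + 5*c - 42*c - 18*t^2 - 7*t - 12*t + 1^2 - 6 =-14*c^2 + c*(-67*t - 37) - 18*t^2 - 19*t - 5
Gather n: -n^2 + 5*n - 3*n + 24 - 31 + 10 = -n^2 + 2*n + 3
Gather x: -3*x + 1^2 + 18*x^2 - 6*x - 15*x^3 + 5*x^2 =-15*x^3 + 23*x^2 - 9*x + 1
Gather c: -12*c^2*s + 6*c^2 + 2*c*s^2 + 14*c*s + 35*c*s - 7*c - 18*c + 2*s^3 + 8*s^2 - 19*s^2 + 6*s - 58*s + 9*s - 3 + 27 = c^2*(6 - 12*s) + c*(2*s^2 + 49*s - 25) + 2*s^3 - 11*s^2 - 43*s + 24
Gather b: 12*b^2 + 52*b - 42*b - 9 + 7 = 12*b^2 + 10*b - 2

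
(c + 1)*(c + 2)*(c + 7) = c^3 + 10*c^2 + 23*c + 14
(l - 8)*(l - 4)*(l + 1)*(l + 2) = l^4 - 9*l^3 - 2*l^2 + 72*l + 64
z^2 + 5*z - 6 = (z - 1)*(z + 6)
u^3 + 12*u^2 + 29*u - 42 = (u - 1)*(u + 6)*(u + 7)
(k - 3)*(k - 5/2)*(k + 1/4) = k^3 - 21*k^2/4 + 49*k/8 + 15/8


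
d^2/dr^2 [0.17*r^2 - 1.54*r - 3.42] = 0.340000000000000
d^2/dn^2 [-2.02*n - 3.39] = 0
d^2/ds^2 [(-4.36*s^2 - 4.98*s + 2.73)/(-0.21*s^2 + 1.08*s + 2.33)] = (2.416932*s^3 + 12.07773*s^2 + 18.335268*s + 13.236542)/(0.009261*s^6 - 0.142884*s^5 + 0.426573*s^4 + 1.910952*s^3 - 4.732929*s^2 - 17.589636*s - 12.649337)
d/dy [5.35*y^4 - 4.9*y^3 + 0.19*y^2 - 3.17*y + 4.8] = 21.4*y^3 - 14.7*y^2 + 0.38*y - 3.17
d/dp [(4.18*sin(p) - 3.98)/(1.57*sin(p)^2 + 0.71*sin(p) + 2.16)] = (-6.5626*sin(p)^2 + 12.4972*sin(p) + 11.8546)*cos(p)/(2.4649*sin(p)^4 + 2.2294*sin(p)^3 + 7.2865*sin(p)^2 + 3.0672*sin(p) + 4.6656)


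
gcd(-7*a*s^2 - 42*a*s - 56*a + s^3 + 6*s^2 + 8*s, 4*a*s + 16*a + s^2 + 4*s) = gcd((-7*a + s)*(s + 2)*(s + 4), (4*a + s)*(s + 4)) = s + 4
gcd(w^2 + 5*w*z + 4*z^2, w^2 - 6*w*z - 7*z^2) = w + z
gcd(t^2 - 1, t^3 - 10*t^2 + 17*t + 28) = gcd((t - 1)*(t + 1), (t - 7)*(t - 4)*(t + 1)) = t + 1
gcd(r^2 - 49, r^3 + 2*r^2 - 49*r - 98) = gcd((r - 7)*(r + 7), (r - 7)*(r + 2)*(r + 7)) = r^2 - 49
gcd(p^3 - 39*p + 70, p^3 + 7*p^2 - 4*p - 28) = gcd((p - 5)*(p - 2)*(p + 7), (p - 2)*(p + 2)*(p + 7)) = p^2 + 5*p - 14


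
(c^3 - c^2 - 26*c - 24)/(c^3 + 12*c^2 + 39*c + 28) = (c - 6)/(c + 7)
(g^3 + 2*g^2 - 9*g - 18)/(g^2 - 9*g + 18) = (g^2 + 5*g + 6)/(g - 6)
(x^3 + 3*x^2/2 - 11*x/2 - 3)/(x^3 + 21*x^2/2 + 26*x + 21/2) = (x - 2)/(x + 7)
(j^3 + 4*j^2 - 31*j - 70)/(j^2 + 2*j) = j + 2 - 35/j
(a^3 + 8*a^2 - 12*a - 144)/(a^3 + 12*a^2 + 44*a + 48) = (a^2 + 2*a - 24)/(a^2 + 6*a + 8)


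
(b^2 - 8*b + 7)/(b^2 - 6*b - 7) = (b - 1)/(b + 1)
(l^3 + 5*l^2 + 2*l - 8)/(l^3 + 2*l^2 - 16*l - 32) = (l - 1)/(l - 4)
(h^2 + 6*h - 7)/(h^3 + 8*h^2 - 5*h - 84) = (h - 1)/(h^2 + h - 12)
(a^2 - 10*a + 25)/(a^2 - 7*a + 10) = (a - 5)/(a - 2)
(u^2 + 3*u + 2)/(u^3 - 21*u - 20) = (u + 2)/(u^2 - u - 20)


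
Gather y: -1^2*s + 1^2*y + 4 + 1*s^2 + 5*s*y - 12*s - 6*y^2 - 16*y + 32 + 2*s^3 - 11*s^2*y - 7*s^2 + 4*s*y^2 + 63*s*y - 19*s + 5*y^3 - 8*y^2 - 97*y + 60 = 2*s^3 - 6*s^2 - 32*s + 5*y^3 + y^2*(4*s - 14) + y*(-11*s^2 + 68*s - 112) + 96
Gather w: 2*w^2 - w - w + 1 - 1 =2*w^2 - 2*w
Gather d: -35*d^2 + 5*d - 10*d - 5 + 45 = -35*d^2 - 5*d + 40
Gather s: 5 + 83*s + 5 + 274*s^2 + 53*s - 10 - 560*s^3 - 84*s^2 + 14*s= -560*s^3 + 190*s^2 + 150*s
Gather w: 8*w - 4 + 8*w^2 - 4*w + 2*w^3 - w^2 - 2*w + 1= 2*w^3 + 7*w^2 + 2*w - 3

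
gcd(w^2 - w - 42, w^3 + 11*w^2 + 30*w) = w + 6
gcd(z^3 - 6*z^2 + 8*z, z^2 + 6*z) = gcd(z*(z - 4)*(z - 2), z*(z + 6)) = z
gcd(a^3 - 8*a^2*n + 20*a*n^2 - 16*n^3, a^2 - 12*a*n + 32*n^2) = a - 4*n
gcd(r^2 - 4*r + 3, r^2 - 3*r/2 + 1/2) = r - 1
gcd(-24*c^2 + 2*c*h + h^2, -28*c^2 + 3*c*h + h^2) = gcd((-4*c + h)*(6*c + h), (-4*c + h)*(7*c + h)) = 4*c - h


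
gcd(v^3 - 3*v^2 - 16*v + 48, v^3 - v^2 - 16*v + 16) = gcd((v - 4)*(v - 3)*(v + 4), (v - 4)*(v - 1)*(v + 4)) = v^2 - 16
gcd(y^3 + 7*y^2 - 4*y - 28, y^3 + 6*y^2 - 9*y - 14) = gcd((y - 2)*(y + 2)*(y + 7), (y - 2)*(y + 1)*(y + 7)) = y^2 + 5*y - 14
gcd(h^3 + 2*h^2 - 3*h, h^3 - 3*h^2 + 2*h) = h^2 - h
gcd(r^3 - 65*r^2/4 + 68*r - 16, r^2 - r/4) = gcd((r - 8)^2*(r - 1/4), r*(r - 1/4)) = r - 1/4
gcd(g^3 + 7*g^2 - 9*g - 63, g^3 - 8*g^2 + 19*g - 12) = g - 3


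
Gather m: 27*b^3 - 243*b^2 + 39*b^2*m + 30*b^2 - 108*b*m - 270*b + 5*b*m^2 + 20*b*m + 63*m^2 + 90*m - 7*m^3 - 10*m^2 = 27*b^3 - 213*b^2 - 270*b - 7*m^3 + m^2*(5*b + 53) + m*(39*b^2 - 88*b + 90)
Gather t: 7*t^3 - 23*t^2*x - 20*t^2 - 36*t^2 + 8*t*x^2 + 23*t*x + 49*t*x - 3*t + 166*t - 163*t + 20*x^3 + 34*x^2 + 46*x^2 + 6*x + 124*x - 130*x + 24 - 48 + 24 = 7*t^3 + t^2*(-23*x - 56) + t*(8*x^2 + 72*x) + 20*x^3 + 80*x^2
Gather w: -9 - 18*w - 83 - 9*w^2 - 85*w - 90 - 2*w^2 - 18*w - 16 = -11*w^2 - 121*w - 198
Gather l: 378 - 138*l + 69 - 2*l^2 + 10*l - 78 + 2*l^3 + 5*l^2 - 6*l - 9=2*l^3 + 3*l^2 - 134*l + 360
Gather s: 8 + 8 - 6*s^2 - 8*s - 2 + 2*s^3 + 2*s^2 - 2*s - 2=2*s^3 - 4*s^2 - 10*s + 12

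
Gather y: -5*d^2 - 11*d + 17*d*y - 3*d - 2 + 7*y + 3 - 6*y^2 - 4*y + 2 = -5*d^2 - 14*d - 6*y^2 + y*(17*d + 3) + 3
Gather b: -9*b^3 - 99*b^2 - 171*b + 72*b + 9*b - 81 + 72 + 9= -9*b^3 - 99*b^2 - 90*b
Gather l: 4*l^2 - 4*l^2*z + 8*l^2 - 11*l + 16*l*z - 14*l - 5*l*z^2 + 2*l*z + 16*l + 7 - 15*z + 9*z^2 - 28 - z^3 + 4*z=l^2*(12 - 4*z) + l*(-5*z^2 + 18*z - 9) - z^3 + 9*z^2 - 11*z - 21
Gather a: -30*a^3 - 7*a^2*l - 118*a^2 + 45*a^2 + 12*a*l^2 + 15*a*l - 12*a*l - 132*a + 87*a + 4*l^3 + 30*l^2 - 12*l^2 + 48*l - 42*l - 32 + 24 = -30*a^3 + a^2*(-7*l - 73) + a*(12*l^2 + 3*l - 45) + 4*l^3 + 18*l^2 + 6*l - 8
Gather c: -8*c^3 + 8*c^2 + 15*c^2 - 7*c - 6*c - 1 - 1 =-8*c^3 + 23*c^2 - 13*c - 2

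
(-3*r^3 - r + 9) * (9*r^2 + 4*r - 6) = -27*r^5 - 12*r^4 + 9*r^3 + 77*r^2 + 42*r - 54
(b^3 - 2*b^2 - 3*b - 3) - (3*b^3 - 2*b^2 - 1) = -2*b^3 - 3*b - 2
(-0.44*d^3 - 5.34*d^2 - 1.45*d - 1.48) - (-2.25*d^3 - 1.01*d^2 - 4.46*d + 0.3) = 1.81*d^3 - 4.33*d^2 + 3.01*d - 1.78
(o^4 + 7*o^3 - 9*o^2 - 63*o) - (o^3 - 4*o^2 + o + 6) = o^4 + 6*o^3 - 5*o^2 - 64*o - 6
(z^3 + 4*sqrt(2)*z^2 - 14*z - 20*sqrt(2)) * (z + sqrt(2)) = z^4 + 5*sqrt(2)*z^3 - 6*z^2 - 34*sqrt(2)*z - 40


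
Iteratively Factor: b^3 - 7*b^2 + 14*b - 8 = (b - 4)*(b^2 - 3*b + 2) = (b - 4)*(b - 2)*(b - 1)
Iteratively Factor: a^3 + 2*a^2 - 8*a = (a + 4)*(a^2 - 2*a) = (a - 2)*(a + 4)*(a)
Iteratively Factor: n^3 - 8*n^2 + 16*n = (n - 4)*(n^2 - 4*n) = n*(n - 4)*(n - 4)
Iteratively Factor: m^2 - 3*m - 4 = (m + 1)*(m - 4)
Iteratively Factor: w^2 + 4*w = (w + 4)*(w)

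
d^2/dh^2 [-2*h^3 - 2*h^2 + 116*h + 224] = -12*h - 4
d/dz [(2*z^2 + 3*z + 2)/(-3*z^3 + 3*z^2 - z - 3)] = (6*z^4 + 18*z^3 + 7*z^2 - 24*z - 7)/(9*z^6 - 18*z^5 + 15*z^4 + 12*z^3 - 17*z^2 + 6*z + 9)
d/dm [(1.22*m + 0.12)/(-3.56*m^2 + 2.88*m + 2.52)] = (4.3432*m^2 + 0.8544*m + 2.7288)/(12.6736*m^4 - 20.5056*m^3 - 9.648*m^2 + 14.5152*m + 6.3504)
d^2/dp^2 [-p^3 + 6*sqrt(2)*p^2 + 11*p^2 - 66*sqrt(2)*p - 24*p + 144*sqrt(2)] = -6*p + 12*sqrt(2) + 22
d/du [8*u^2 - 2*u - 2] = 16*u - 2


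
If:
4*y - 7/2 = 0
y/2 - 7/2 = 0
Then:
No Solution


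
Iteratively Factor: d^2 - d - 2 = (d - 2)*(d + 1)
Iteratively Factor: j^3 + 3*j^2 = (j + 3)*(j^2) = j*(j + 3)*(j)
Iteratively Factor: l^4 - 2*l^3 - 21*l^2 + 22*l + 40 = (l - 2)*(l^3 - 21*l - 20) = (l - 5)*(l - 2)*(l^2 + 5*l + 4) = (l - 5)*(l - 2)*(l + 1)*(l + 4)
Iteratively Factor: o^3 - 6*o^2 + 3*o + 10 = (o + 1)*(o^2 - 7*o + 10) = (o - 5)*(o + 1)*(o - 2)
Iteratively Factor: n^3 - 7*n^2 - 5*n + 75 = (n - 5)*(n^2 - 2*n - 15) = (n - 5)*(n + 3)*(n - 5)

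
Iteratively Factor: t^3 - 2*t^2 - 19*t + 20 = (t - 1)*(t^2 - t - 20) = (t - 1)*(t + 4)*(t - 5)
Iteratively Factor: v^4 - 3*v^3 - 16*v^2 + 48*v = (v)*(v^3 - 3*v^2 - 16*v + 48) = v*(v - 3)*(v^2 - 16) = v*(v - 4)*(v - 3)*(v + 4)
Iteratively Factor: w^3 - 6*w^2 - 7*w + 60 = (w - 5)*(w^2 - w - 12) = (w - 5)*(w - 4)*(w + 3)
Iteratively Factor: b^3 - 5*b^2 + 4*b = (b - 4)*(b^2 - b) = (b - 4)*(b - 1)*(b)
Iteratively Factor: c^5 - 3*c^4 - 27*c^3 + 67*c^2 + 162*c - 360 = (c - 5)*(c^4 + 2*c^3 - 17*c^2 - 18*c + 72) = (c - 5)*(c - 2)*(c^3 + 4*c^2 - 9*c - 36) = (c - 5)*(c - 3)*(c - 2)*(c^2 + 7*c + 12) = (c - 5)*(c - 3)*(c - 2)*(c + 4)*(c + 3)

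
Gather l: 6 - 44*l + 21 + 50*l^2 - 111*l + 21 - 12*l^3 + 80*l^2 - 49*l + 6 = -12*l^3 + 130*l^2 - 204*l + 54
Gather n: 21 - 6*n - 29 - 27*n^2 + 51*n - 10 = -27*n^2 + 45*n - 18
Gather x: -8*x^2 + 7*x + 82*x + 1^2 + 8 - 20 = -8*x^2 + 89*x - 11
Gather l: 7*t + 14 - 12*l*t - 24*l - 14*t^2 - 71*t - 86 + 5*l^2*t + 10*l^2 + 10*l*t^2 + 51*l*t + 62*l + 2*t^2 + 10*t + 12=l^2*(5*t + 10) + l*(10*t^2 + 39*t + 38) - 12*t^2 - 54*t - 60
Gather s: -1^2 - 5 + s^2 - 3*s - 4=s^2 - 3*s - 10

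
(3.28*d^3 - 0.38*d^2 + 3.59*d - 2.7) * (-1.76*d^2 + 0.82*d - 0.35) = -5.7728*d^5 + 3.3584*d^4 - 7.778*d^3 + 7.8288*d^2 - 3.4705*d + 0.945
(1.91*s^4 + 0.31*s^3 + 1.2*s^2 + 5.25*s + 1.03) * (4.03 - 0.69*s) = -1.3179*s^5 + 7.4834*s^4 + 0.4213*s^3 + 1.2135*s^2 + 20.4468*s + 4.1509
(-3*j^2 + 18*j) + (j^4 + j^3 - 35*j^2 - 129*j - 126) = j^4 + j^3 - 38*j^2 - 111*j - 126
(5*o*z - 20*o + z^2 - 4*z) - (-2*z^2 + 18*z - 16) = 5*o*z - 20*o + 3*z^2 - 22*z + 16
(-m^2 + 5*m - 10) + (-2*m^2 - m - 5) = -3*m^2 + 4*m - 15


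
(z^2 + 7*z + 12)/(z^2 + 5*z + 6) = (z + 4)/(z + 2)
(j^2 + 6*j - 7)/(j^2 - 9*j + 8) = (j + 7)/(j - 8)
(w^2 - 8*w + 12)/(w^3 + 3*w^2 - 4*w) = (w^2 - 8*w + 12)/(w*(w^2 + 3*w - 4))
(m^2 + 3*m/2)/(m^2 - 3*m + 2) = m*(2*m + 3)/(2*(m^2 - 3*m + 2))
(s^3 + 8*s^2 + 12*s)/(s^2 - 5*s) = (s^2 + 8*s + 12)/(s - 5)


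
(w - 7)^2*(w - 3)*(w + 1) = w^4 - 16*w^3 + 74*w^2 - 56*w - 147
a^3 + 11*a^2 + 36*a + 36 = (a + 2)*(a + 3)*(a + 6)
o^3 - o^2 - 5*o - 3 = (o - 3)*(o + 1)^2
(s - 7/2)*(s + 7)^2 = s^3 + 21*s^2/2 - 343/2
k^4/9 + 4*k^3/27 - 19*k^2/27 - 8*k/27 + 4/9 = (k/3 + 1/3)*(k/3 + 1)*(k - 2)*(k - 2/3)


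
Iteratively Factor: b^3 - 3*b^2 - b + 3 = (b - 1)*(b^2 - 2*b - 3) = (b - 3)*(b - 1)*(b + 1)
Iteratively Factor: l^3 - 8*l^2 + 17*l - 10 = (l - 5)*(l^2 - 3*l + 2) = (l - 5)*(l - 1)*(l - 2)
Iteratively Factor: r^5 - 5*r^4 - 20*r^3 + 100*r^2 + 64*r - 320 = (r + 2)*(r^4 - 7*r^3 - 6*r^2 + 112*r - 160) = (r - 2)*(r + 2)*(r^3 - 5*r^2 - 16*r + 80) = (r - 5)*(r - 2)*(r + 2)*(r^2 - 16) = (r - 5)*(r - 2)*(r + 2)*(r + 4)*(r - 4)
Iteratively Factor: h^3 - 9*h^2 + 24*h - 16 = (h - 1)*(h^2 - 8*h + 16) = (h - 4)*(h - 1)*(h - 4)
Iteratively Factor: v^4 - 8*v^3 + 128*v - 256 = (v - 4)*(v^3 - 4*v^2 - 16*v + 64) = (v - 4)^2*(v^2 - 16) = (v - 4)^2*(v + 4)*(v - 4)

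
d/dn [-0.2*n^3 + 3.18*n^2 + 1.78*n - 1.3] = -0.6*n^2 + 6.36*n + 1.78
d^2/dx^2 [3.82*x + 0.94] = 0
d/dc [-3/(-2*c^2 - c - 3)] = 3*(-4*c - 1)/(2*c^2 + c + 3)^2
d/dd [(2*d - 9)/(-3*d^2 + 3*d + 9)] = (-2*d^2 + 2*d + (2*d - 9)*(2*d - 1) + 6)/(3*(-d^2 + d + 3)^2)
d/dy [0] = 0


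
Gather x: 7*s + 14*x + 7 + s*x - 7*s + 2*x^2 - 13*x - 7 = 2*x^2 + x*(s + 1)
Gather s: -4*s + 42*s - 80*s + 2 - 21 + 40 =21 - 42*s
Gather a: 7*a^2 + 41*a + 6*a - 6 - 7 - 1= 7*a^2 + 47*a - 14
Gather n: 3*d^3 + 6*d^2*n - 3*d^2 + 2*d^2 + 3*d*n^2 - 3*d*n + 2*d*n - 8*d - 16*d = 3*d^3 - d^2 + 3*d*n^2 - 24*d + n*(6*d^2 - d)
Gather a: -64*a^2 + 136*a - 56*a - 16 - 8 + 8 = -64*a^2 + 80*a - 16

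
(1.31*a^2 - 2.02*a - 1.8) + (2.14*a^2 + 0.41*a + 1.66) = 3.45*a^2 - 1.61*a - 0.14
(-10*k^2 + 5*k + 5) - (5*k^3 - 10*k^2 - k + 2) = -5*k^3 + 6*k + 3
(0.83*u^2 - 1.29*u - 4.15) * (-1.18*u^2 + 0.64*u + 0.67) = -0.9794*u^4 + 2.0534*u^3 + 4.6275*u^2 - 3.5203*u - 2.7805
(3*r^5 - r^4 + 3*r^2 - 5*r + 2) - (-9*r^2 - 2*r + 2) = 3*r^5 - r^4 + 12*r^2 - 3*r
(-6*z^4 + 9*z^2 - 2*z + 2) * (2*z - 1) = -12*z^5 + 6*z^4 + 18*z^3 - 13*z^2 + 6*z - 2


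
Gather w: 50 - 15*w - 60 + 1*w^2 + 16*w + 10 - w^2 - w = 0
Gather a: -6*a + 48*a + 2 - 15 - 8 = 42*a - 21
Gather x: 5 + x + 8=x + 13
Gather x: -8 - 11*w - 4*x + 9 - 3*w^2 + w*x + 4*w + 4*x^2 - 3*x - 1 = -3*w^2 - 7*w + 4*x^2 + x*(w - 7)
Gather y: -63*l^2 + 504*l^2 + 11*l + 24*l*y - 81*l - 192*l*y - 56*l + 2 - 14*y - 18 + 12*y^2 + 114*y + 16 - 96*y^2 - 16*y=441*l^2 - 126*l - 84*y^2 + y*(84 - 168*l)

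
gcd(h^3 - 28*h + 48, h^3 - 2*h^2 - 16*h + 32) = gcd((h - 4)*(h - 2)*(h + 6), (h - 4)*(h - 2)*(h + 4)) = h^2 - 6*h + 8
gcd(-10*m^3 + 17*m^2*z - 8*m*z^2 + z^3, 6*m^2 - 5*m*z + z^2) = -2*m + z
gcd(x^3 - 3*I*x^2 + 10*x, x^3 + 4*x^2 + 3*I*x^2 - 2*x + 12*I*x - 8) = x + 2*I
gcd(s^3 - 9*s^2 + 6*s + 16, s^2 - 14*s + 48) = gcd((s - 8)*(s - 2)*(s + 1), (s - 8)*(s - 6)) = s - 8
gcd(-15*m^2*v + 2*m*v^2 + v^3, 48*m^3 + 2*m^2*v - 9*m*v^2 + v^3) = -3*m + v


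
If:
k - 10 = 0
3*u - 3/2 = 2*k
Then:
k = 10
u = 43/6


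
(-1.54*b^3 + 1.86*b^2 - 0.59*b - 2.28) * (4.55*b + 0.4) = -7.007*b^4 + 7.847*b^3 - 1.9405*b^2 - 10.61*b - 0.912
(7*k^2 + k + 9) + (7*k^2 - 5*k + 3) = 14*k^2 - 4*k + 12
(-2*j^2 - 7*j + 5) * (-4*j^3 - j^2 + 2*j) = 8*j^5 + 30*j^4 - 17*j^3 - 19*j^2 + 10*j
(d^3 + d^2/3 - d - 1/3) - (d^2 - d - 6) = d^3 - 2*d^2/3 + 17/3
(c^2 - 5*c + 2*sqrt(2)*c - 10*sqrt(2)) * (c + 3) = c^3 - 2*c^2 + 2*sqrt(2)*c^2 - 15*c - 4*sqrt(2)*c - 30*sqrt(2)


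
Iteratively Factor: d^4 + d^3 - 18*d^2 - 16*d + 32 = (d - 1)*(d^3 + 2*d^2 - 16*d - 32) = (d - 1)*(d + 4)*(d^2 - 2*d - 8) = (d - 4)*(d - 1)*(d + 4)*(d + 2)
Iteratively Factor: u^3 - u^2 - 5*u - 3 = (u + 1)*(u^2 - 2*u - 3) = (u + 1)^2*(u - 3)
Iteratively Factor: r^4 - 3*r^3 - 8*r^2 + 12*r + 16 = (r + 1)*(r^3 - 4*r^2 - 4*r + 16) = (r - 2)*(r + 1)*(r^2 - 2*r - 8) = (r - 2)*(r + 1)*(r + 2)*(r - 4)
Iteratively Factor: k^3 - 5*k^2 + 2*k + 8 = (k - 2)*(k^2 - 3*k - 4) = (k - 2)*(k + 1)*(k - 4)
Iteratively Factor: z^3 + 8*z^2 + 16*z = (z + 4)*(z^2 + 4*z) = z*(z + 4)*(z + 4)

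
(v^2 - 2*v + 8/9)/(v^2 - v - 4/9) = (3*v - 2)/(3*v + 1)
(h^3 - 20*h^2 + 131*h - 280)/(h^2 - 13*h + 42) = (h^2 - 13*h + 40)/(h - 6)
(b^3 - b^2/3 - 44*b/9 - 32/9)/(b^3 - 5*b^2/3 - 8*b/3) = (b + 4/3)/b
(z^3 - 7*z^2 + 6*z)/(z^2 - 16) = z*(z^2 - 7*z + 6)/(z^2 - 16)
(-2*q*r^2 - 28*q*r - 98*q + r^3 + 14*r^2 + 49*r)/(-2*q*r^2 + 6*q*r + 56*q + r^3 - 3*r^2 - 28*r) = (r^2 + 14*r + 49)/(r^2 - 3*r - 28)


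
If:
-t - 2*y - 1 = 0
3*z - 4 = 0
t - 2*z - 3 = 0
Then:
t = 17/3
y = -10/3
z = 4/3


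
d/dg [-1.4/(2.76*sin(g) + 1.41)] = 3.864*cos(g)/(2.76*sin(g) + 1.41)^2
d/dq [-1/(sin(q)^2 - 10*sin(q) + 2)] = 2*(sin(q) - 5)*cos(q)/(sin(q)^2 - 10*sin(q) + 2)^2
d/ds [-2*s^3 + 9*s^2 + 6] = 6*s*(3 - s)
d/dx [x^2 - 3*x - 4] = 2*x - 3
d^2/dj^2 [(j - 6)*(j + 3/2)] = 2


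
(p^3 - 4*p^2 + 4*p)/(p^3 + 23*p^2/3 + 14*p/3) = 3*(p^2 - 4*p + 4)/(3*p^2 + 23*p + 14)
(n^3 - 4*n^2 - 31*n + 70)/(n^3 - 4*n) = (n^2 - 2*n - 35)/(n*(n + 2))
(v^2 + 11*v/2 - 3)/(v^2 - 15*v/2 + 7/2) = (v + 6)/(v - 7)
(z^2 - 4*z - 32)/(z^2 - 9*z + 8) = (z + 4)/(z - 1)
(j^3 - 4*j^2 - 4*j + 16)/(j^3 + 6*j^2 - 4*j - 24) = (j - 4)/(j + 6)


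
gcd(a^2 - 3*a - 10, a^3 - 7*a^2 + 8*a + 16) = 1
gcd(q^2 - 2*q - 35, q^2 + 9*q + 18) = 1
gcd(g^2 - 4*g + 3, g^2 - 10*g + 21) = g - 3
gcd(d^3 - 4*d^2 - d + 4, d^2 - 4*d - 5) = d + 1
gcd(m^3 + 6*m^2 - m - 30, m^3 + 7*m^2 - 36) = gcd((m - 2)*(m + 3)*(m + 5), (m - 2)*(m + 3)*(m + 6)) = m^2 + m - 6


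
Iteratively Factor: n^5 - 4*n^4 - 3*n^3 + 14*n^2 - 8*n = (n + 2)*(n^4 - 6*n^3 + 9*n^2 - 4*n) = (n - 1)*(n + 2)*(n^3 - 5*n^2 + 4*n) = (n - 4)*(n - 1)*(n + 2)*(n^2 - n) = n*(n - 4)*(n - 1)*(n + 2)*(n - 1)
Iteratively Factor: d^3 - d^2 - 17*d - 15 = (d + 3)*(d^2 - 4*d - 5) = (d + 1)*(d + 3)*(d - 5)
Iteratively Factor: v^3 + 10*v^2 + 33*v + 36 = (v + 3)*(v^2 + 7*v + 12) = (v + 3)^2*(v + 4)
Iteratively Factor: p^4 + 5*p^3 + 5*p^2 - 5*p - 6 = (p + 3)*(p^3 + 2*p^2 - p - 2) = (p + 1)*(p + 3)*(p^2 + p - 2) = (p - 1)*(p + 1)*(p + 3)*(p + 2)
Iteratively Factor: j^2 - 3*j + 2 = (j - 2)*(j - 1)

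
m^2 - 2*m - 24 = (m - 6)*(m + 4)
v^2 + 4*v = v*(v + 4)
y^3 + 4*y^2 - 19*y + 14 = (y - 2)*(y - 1)*(y + 7)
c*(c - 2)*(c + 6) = c^3 + 4*c^2 - 12*c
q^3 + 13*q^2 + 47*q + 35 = (q + 1)*(q + 5)*(q + 7)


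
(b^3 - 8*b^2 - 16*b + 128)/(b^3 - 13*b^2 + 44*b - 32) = (b + 4)/(b - 1)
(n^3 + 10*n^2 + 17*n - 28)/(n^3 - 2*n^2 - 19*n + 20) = (n + 7)/(n - 5)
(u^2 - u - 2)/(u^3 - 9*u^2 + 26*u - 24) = (u + 1)/(u^2 - 7*u + 12)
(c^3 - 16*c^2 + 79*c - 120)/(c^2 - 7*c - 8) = (c^2 - 8*c + 15)/(c + 1)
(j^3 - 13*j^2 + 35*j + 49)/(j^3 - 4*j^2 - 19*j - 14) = (j - 7)/(j + 2)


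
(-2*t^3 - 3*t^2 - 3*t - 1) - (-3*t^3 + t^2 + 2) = t^3 - 4*t^2 - 3*t - 3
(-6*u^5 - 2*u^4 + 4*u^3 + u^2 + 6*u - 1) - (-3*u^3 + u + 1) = -6*u^5 - 2*u^4 + 7*u^3 + u^2 + 5*u - 2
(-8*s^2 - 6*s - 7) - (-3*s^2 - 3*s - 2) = -5*s^2 - 3*s - 5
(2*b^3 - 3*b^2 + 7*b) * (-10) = -20*b^3 + 30*b^2 - 70*b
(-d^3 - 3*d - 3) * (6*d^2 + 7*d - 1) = -6*d^5 - 7*d^4 - 17*d^3 - 39*d^2 - 18*d + 3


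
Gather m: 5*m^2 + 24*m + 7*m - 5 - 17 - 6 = 5*m^2 + 31*m - 28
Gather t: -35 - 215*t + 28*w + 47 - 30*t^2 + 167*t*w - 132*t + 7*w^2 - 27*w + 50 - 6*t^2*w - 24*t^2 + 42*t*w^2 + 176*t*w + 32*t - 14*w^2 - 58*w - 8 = t^2*(-6*w - 54) + t*(42*w^2 + 343*w - 315) - 7*w^2 - 57*w + 54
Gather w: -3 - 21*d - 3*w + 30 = -21*d - 3*w + 27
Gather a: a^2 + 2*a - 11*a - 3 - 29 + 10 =a^2 - 9*a - 22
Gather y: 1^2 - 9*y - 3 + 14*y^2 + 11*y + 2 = 14*y^2 + 2*y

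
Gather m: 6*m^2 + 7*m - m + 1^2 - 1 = 6*m^2 + 6*m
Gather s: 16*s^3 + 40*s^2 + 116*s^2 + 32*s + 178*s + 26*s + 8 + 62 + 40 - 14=16*s^3 + 156*s^2 + 236*s + 96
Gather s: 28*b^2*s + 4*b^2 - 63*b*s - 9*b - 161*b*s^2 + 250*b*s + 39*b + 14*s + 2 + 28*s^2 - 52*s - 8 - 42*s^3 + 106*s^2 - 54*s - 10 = 4*b^2 + 30*b - 42*s^3 + s^2*(134 - 161*b) + s*(28*b^2 + 187*b - 92) - 16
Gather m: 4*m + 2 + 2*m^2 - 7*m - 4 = 2*m^2 - 3*m - 2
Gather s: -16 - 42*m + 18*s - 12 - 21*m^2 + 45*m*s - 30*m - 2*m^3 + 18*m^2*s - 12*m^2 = -2*m^3 - 33*m^2 - 72*m + s*(18*m^2 + 45*m + 18) - 28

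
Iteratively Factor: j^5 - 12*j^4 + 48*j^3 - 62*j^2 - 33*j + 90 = (j - 3)*(j^4 - 9*j^3 + 21*j^2 + j - 30) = (j - 5)*(j - 3)*(j^3 - 4*j^2 + j + 6) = (j - 5)*(j - 3)*(j - 2)*(j^2 - 2*j - 3) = (j - 5)*(j - 3)*(j - 2)*(j + 1)*(j - 3)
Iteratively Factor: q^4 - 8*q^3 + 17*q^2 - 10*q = (q - 5)*(q^3 - 3*q^2 + 2*q) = q*(q - 5)*(q^2 - 3*q + 2) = q*(q - 5)*(q - 2)*(q - 1)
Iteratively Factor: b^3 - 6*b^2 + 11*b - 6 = (b - 1)*(b^2 - 5*b + 6) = (b - 2)*(b - 1)*(b - 3)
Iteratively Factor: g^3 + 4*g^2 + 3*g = (g)*(g^2 + 4*g + 3) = g*(g + 1)*(g + 3)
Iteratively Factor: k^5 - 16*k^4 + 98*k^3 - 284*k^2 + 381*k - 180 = (k - 3)*(k^4 - 13*k^3 + 59*k^2 - 107*k + 60) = (k - 5)*(k - 3)*(k^3 - 8*k^2 + 19*k - 12) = (k - 5)*(k - 4)*(k - 3)*(k^2 - 4*k + 3) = (k - 5)*(k - 4)*(k - 3)*(k - 1)*(k - 3)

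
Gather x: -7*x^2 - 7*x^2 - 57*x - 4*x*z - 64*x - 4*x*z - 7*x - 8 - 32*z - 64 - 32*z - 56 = -14*x^2 + x*(-8*z - 128) - 64*z - 128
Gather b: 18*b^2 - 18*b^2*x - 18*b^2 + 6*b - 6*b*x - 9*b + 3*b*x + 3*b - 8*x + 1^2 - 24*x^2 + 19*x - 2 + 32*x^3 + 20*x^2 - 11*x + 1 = -18*b^2*x - 3*b*x + 32*x^3 - 4*x^2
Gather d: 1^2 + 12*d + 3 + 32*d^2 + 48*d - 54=32*d^2 + 60*d - 50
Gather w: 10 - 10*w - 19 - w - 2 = -11*w - 11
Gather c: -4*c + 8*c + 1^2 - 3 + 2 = 4*c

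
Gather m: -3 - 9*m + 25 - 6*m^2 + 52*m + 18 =-6*m^2 + 43*m + 40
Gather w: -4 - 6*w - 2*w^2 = -2*w^2 - 6*w - 4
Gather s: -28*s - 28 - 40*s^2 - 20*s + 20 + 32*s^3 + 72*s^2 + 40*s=32*s^3 + 32*s^2 - 8*s - 8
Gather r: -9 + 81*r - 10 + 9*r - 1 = 90*r - 20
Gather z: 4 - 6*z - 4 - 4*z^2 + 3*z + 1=-4*z^2 - 3*z + 1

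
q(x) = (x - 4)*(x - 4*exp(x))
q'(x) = x + (1 - 4*exp(x))*(x - 4) - 4*exp(x) = x - (x - 4)*(4*exp(x) - 1) - 4*exp(x)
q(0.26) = 18.43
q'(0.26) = 10.73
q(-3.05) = 22.84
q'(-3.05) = -8.95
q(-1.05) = 12.37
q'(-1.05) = -0.43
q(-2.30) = 17.02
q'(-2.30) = -6.47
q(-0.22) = 14.47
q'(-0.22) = 5.90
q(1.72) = 47.01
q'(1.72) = 28.03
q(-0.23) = 14.42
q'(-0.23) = 5.81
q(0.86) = 26.98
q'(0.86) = 17.95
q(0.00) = 16.00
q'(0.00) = 8.00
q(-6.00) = 60.10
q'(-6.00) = -15.91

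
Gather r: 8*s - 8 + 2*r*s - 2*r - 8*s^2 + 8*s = r*(2*s - 2) - 8*s^2 + 16*s - 8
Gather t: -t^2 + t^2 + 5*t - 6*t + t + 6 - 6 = 0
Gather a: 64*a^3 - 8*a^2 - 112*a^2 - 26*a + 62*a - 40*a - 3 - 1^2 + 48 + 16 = 64*a^3 - 120*a^2 - 4*a + 60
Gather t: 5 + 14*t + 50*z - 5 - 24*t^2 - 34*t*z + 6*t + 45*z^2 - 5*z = -24*t^2 + t*(20 - 34*z) + 45*z^2 + 45*z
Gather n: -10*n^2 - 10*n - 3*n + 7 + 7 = -10*n^2 - 13*n + 14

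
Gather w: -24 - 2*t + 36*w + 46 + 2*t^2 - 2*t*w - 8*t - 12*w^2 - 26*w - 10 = 2*t^2 - 10*t - 12*w^2 + w*(10 - 2*t) + 12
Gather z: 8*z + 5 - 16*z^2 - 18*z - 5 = -16*z^2 - 10*z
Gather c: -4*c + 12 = 12 - 4*c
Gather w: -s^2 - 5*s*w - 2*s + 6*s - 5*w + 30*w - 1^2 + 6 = -s^2 + 4*s + w*(25 - 5*s) + 5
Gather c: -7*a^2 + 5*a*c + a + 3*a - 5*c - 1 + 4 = -7*a^2 + 4*a + c*(5*a - 5) + 3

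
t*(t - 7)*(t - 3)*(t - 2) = t^4 - 12*t^3 + 41*t^2 - 42*t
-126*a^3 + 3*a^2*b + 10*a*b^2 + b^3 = (-3*a + b)*(6*a + b)*(7*a + b)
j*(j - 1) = j^2 - j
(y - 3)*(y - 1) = y^2 - 4*y + 3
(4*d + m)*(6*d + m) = 24*d^2 + 10*d*m + m^2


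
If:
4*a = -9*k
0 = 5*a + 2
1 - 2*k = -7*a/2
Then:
No Solution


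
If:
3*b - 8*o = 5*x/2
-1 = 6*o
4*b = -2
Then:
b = -1/2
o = -1/6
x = -1/15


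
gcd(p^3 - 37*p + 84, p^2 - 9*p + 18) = p - 3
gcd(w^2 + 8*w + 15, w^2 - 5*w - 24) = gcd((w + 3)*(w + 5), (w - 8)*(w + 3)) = w + 3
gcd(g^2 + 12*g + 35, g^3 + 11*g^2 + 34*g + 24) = 1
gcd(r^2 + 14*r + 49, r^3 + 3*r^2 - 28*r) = r + 7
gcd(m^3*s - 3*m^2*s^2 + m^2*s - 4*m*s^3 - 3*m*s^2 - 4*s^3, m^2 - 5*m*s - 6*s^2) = m + s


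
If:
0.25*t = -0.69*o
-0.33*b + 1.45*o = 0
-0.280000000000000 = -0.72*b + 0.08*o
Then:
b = 0.40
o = 0.09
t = -0.25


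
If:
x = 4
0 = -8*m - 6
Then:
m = -3/4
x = 4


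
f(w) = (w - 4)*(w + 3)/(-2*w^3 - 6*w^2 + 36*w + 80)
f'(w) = (w - 4)*(w + 3)*(6*w^2 + 12*w - 36)/(-2*w^3 - 6*w^2 + 36*w + 80)^2 + (w - 4)/(-2*w^3 - 6*w^2 + 36*w + 80) + (w + 3)/(-2*w^3 - 6*w^2 + 36*w + 80) = (w^2 + 6*w + 11)/(2*(w^4 + 14*w^3 + 69*w^2 + 140*w + 100))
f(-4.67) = -0.95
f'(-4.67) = 3.08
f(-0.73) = -0.21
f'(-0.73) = 0.12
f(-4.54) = -0.66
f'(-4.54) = 1.60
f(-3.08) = -0.02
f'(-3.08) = 0.23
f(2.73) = -0.08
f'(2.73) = 0.01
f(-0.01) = -0.15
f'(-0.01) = 0.06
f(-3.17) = -0.04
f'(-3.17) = 0.22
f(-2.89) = 0.03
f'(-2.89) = 0.29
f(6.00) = -0.05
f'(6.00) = 0.01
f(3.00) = -0.08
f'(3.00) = 0.01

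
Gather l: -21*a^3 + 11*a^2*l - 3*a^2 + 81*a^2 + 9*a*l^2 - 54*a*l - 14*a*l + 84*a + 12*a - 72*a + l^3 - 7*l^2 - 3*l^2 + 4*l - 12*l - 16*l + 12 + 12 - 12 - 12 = -21*a^3 + 78*a^2 + 24*a + l^3 + l^2*(9*a - 10) + l*(11*a^2 - 68*a - 24)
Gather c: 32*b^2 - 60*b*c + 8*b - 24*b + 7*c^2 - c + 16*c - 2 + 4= 32*b^2 - 16*b + 7*c^2 + c*(15 - 60*b) + 2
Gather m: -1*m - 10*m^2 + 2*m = -10*m^2 + m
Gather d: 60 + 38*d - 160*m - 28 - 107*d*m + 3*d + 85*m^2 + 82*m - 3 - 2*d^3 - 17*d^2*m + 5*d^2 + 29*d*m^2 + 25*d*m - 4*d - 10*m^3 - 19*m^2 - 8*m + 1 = -2*d^3 + d^2*(5 - 17*m) + d*(29*m^2 - 82*m + 37) - 10*m^3 + 66*m^2 - 86*m + 30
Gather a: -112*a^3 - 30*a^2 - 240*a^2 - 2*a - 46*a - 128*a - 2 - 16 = -112*a^3 - 270*a^2 - 176*a - 18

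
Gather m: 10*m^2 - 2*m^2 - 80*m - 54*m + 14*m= 8*m^2 - 120*m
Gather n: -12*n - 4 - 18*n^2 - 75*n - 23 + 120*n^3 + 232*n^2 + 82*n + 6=120*n^3 + 214*n^2 - 5*n - 21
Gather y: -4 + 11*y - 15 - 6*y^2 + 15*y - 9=-6*y^2 + 26*y - 28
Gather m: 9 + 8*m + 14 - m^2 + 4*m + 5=-m^2 + 12*m + 28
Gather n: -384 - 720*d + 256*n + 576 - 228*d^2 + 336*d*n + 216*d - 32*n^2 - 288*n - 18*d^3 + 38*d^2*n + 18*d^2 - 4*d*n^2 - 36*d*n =-18*d^3 - 210*d^2 - 504*d + n^2*(-4*d - 32) + n*(38*d^2 + 300*d - 32) + 192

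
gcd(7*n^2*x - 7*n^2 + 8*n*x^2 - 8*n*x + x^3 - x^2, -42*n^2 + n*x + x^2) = 7*n + x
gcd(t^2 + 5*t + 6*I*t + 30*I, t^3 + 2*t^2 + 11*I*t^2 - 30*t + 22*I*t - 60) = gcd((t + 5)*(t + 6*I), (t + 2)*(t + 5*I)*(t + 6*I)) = t + 6*I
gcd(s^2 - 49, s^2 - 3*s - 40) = 1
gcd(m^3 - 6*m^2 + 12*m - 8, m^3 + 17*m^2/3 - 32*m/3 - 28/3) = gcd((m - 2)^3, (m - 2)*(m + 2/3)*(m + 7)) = m - 2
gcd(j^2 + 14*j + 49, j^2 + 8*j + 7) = j + 7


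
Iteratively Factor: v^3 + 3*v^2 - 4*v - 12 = (v + 3)*(v^2 - 4) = (v + 2)*(v + 3)*(v - 2)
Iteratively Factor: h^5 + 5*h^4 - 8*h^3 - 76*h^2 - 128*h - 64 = (h + 2)*(h^4 + 3*h^3 - 14*h^2 - 48*h - 32) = (h + 2)*(h + 4)*(h^3 - h^2 - 10*h - 8) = (h - 4)*(h + 2)*(h + 4)*(h^2 + 3*h + 2) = (h - 4)*(h + 2)^2*(h + 4)*(h + 1)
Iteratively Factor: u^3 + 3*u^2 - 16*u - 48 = (u - 4)*(u^2 + 7*u + 12) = (u - 4)*(u + 3)*(u + 4)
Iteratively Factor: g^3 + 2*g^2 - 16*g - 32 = (g + 4)*(g^2 - 2*g - 8) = (g + 2)*(g + 4)*(g - 4)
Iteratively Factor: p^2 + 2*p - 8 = (p - 2)*(p + 4)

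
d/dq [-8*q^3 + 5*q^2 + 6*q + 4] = -24*q^2 + 10*q + 6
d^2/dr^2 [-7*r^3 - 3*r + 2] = -42*r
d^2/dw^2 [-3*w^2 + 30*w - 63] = -6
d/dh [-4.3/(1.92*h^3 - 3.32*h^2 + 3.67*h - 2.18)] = (24.768*h^2 - 28.552*h + 15.781)/(1.92*h^3 - 3.32*h^2 + 3.67*h - 2.18)^2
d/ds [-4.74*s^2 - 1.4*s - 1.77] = -9.48*s - 1.4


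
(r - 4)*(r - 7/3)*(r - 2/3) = r^3 - 7*r^2 + 122*r/9 - 56/9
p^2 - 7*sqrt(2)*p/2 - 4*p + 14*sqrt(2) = (p - 4)*(p - 7*sqrt(2)/2)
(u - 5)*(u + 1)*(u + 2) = u^3 - 2*u^2 - 13*u - 10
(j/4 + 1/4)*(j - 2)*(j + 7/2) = j^3/4 + 5*j^2/8 - 11*j/8 - 7/4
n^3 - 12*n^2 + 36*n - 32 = (n - 8)*(n - 2)^2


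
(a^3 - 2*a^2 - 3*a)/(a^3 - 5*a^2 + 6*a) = (a + 1)/(a - 2)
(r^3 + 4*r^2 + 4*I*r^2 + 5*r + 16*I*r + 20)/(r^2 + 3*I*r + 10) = (r^2 + r*(4 - I) - 4*I)/(r - 2*I)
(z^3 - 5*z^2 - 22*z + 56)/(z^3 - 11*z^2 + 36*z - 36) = (z^2 - 3*z - 28)/(z^2 - 9*z + 18)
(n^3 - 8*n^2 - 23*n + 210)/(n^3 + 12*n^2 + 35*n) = (n^2 - 13*n + 42)/(n*(n + 7))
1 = 1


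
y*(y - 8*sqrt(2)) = y^2 - 8*sqrt(2)*y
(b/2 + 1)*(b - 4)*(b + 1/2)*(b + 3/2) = b^4/2 - 45*b^2/8 - 35*b/4 - 3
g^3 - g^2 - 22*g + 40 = (g - 4)*(g - 2)*(g + 5)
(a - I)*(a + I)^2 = a^3 + I*a^2 + a + I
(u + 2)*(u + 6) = u^2 + 8*u + 12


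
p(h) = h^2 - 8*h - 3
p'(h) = 2*h - 8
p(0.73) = -8.31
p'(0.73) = -6.54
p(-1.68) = 13.26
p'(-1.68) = -11.36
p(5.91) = -15.35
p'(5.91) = 3.82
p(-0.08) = -2.35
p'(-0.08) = -8.16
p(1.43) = -12.40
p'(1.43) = -5.14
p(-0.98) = 5.80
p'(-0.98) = -9.96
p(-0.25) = -0.94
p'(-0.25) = -8.50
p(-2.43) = 22.34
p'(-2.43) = -12.86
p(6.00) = -15.00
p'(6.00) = 4.00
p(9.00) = 6.00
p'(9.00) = 10.00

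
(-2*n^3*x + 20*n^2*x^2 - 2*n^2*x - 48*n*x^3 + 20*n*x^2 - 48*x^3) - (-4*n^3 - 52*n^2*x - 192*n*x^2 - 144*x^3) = -2*n^3*x + 4*n^3 + 20*n^2*x^2 + 50*n^2*x - 48*n*x^3 + 212*n*x^2 + 96*x^3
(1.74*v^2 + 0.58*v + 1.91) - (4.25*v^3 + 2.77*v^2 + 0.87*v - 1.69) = -4.25*v^3 - 1.03*v^2 - 0.29*v + 3.6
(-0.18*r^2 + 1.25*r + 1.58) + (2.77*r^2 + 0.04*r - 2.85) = 2.59*r^2 + 1.29*r - 1.27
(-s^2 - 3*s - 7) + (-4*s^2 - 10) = -5*s^2 - 3*s - 17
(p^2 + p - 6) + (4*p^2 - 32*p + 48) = 5*p^2 - 31*p + 42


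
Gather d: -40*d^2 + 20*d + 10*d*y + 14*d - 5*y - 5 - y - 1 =-40*d^2 + d*(10*y + 34) - 6*y - 6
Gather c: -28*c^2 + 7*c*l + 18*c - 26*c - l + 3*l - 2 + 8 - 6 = -28*c^2 + c*(7*l - 8) + 2*l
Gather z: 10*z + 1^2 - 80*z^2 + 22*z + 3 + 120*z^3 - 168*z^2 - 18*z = 120*z^3 - 248*z^2 + 14*z + 4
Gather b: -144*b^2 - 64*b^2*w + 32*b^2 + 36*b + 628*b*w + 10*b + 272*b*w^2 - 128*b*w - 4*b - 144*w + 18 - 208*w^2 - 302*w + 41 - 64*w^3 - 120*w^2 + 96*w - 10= b^2*(-64*w - 112) + b*(272*w^2 + 500*w + 42) - 64*w^3 - 328*w^2 - 350*w + 49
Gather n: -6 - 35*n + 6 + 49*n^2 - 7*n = 49*n^2 - 42*n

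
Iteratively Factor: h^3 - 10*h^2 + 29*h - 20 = (h - 1)*(h^2 - 9*h + 20) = (h - 5)*(h - 1)*(h - 4)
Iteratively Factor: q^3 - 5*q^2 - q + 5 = (q + 1)*(q^2 - 6*q + 5) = (q - 1)*(q + 1)*(q - 5)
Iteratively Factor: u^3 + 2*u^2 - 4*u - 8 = (u - 2)*(u^2 + 4*u + 4) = (u - 2)*(u + 2)*(u + 2)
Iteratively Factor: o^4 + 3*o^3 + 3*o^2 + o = (o + 1)*(o^3 + 2*o^2 + o) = o*(o + 1)*(o^2 + 2*o + 1) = o*(o + 1)^2*(o + 1)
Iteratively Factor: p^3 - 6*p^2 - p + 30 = (p + 2)*(p^2 - 8*p + 15) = (p - 5)*(p + 2)*(p - 3)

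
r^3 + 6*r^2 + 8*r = r*(r + 2)*(r + 4)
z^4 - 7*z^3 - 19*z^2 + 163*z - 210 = (z - 7)*(z - 3)*(z - 2)*(z + 5)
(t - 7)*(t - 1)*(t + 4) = t^3 - 4*t^2 - 25*t + 28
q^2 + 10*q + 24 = (q + 4)*(q + 6)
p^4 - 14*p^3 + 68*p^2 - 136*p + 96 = (p - 6)*(p - 4)*(p - 2)^2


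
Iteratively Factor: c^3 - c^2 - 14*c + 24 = (c - 2)*(c^2 + c - 12) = (c - 2)*(c + 4)*(c - 3)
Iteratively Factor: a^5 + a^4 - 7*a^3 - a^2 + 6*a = (a + 1)*(a^4 - 7*a^2 + 6*a) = a*(a + 1)*(a^3 - 7*a + 6) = a*(a + 1)*(a + 3)*(a^2 - 3*a + 2) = a*(a - 1)*(a + 1)*(a + 3)*(a - 2)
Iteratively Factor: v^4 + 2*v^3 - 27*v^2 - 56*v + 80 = (v + 4)*(v^3 - 2*v^2 - 19*v + 20) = (v - 1)*(v + 4)*(v^2 - v - 20) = (v - 5)*(v - 1)*(v + 4)*(v + 4)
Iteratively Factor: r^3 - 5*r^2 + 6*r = (r)*(r^2 - 5*r + 6) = r*(r - 2)*(r - 3)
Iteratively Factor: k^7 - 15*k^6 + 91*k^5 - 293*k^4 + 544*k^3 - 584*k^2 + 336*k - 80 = (k - 2)*(k^6 - 13*k^5 + 65*k^4 - 163*k^3 + 218*k^2 - 148*k + 40) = (k - 2)^2*(k^5 - 11*k^4 + 43*k^3 - 77*k^2 + 64*k - 20) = (k - 2)^3*(k^4 - 9*k^3 + 25*k^2 - 27*k + 10) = (k - 2)^3*(k - 1)*(k^3 - 8*k^2 + 17*k - 10) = (k - 5)*(k - 2)^3*(k - 1)*(k^2 - 3*k + 2) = (k - 5)*(k - 2)^3*(k - 1)^2*(k - 2)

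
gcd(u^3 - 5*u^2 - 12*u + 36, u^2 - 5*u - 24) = u + 3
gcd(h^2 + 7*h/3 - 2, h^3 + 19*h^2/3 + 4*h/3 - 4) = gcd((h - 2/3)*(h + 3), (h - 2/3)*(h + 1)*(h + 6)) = h - 2/3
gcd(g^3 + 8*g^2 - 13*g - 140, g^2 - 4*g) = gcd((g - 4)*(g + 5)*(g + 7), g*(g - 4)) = g - 4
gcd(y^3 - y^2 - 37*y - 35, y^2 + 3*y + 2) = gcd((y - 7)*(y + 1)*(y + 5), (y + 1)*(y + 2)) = y + 1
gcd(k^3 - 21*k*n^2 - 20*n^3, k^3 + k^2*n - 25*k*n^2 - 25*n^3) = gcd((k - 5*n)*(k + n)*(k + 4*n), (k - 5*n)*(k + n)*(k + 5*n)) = k^2 - 4*k*n - 5*n^2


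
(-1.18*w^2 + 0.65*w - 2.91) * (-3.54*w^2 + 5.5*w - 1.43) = 4.1772*w^4 - 8.791*w^3 + 15.5638*w^2 - 16.9345*w + 4.1613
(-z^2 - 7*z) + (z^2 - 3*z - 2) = -10*z - 2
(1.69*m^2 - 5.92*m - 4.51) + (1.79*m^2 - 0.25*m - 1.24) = 3.48*m^2 - 6.17*m - 5.75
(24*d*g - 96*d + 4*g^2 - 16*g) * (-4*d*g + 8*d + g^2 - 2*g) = -96*d^2*g^2 + 576*d^2*g - 768*d^2 + 8*d*g^3 - 48*d*g^2 + 64*d*g + 4*g^4 - 24*g^3 + 32*g^2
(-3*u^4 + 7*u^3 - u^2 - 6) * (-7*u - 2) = 21*u^5 - 43*u^4 - 7*u^3 + 2*u^2 + 42*u + 12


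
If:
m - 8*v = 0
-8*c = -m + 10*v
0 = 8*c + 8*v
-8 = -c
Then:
No Solution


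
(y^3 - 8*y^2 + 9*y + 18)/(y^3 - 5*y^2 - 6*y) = (y - 3)/y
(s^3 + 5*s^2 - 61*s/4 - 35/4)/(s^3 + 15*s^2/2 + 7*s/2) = (s - 5/2)/s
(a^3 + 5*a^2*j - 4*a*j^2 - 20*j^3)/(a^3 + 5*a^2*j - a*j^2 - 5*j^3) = (a^2 - 4*j^2)/(a^2 - j^2)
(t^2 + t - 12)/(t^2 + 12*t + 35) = (t^2 + t - 12)/(t^2 + 12*t + 35)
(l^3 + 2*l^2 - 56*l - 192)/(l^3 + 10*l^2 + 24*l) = (l - 8)/l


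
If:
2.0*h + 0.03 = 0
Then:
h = -0.02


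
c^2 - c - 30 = (c - 6)*(c + 5)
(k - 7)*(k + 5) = k^2 - 2*k - 35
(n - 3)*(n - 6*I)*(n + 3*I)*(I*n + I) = I*n^4 + 3*n^3 - 2*I*n^3 - 6*n^2 + 15*I*n^2 - 9*n - 36*I*n - 54*I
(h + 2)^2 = h^2 + 4*h + 4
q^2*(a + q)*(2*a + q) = 2*a^2*q^2 + 3*a*q^3 + q^4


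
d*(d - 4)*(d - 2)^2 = d^4 - 8*d^3 + 20*d^2 - 16*d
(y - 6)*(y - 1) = y^2 - 7*y + 6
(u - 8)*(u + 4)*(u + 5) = u^3 + u^2 - 52*u - 160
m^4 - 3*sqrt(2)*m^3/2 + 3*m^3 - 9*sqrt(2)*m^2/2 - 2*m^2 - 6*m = m*(m + 3)*(m - 2*sqrt(2))*(m + sqrt(2)/2)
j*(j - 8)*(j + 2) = j^3 - 6*j^2 - 16*j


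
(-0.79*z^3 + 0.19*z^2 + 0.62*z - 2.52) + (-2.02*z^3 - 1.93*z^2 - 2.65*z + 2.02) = -2.81*z^3 - 1.74*z^2 - 2.03*z - 0.5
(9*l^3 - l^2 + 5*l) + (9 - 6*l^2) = 9*l^3 - 7*l^2 + 5*l + 9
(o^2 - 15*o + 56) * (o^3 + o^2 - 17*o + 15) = o^5 - 14*o^4 + 24*o^3 + 326*o^2 - 1177*o + 840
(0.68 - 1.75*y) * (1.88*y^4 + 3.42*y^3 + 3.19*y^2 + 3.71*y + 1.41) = -3.29*y^5 - 4.7066*y^4 - 3.2569*y^3 - 4.3233*y^2 + 0.0553000000000003*y + 0.9588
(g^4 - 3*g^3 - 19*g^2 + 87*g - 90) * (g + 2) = g^5 - g^4 - 25*g^3 + 49*g^2 + 84*g - 180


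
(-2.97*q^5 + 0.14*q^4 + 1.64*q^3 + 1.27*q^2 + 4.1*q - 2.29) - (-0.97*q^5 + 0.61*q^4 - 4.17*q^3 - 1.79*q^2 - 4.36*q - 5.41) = -2.0*q^5 - 0.47*q^4 + 5.81*q^3 + 3.06*q^2 + 8.46*q + 3.12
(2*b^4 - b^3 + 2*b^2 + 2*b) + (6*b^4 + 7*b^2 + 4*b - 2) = 8*b^4 - b^3 + 9*b^2 + 6*b - 2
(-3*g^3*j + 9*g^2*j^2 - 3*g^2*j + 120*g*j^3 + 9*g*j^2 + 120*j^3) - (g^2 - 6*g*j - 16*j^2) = -3*g^3*j + 9*g^2*j^2 - 3*g^2*j - g^2 + 120*g*j^3 + 9*g*j^2 + 6*g*j + 120*j^3 + 16*j^2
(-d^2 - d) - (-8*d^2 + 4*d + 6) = 7*d^2 - 5*d - 6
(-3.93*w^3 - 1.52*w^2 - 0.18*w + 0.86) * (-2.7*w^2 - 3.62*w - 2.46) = 10.611*w^5 + 18.3306*w^4 + 15.6562*w^3 + 2.0688*w^2 - 2.6704*w - 2.1156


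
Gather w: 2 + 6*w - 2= 6*w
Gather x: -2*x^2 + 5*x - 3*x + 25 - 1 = -2*x^2 + 2*x + 24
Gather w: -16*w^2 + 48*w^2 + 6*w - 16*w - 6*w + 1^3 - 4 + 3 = 32*w^2 - 16*w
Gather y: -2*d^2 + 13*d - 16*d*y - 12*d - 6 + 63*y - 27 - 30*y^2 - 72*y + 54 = -2*d^2 + d - 30*y^2 + y*(-16*d - 9) + 21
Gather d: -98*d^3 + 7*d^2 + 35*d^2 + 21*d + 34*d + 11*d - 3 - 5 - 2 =-98*d^3 + 42*d^2 + 66*d - 10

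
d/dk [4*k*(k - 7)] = 8*k - 28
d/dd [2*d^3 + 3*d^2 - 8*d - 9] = 6*d^2 + 6*d - 8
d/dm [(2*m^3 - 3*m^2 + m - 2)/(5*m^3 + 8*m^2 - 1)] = (31*m^4 - 10*m^3 + 16*m^2 + 38*m - 1)/(25*m^6 + 80*m^5 + 64*m^4 - 10*m^3 - 16*m^2 + 1)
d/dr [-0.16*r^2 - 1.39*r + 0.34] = -0.32*r - 1.39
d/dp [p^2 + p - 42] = 2*p + 1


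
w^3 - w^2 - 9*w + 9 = (w - 3)*(w - 1)*(w + 3)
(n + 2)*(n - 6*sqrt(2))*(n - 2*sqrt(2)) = n^3 - 8*sqrt(2)*n^2 + 2*n^2 - 16*sqrt(2)*n + 24*n + 48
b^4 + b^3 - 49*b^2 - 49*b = b*(b - 7)*(b + 1)*(b + 7)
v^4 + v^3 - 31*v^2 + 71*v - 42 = (v - 3)*(v - 2)*(v - 1)*(v + 7)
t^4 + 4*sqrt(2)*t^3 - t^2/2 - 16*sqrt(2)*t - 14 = (t - 2)*(t + 2)*(t + sqrt(2)/2)*(t + 7*sqrt(2)/2)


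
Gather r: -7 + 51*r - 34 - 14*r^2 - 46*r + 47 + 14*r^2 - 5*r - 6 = 0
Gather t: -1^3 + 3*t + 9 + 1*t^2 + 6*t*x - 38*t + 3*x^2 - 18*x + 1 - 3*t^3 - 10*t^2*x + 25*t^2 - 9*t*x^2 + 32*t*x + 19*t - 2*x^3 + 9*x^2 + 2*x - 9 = -3*t^3 + t^2*(26 - 10*x) + t*(-9*x^2 + 38*x - 16) - 2*x^3 + 12*x^2 - 16*x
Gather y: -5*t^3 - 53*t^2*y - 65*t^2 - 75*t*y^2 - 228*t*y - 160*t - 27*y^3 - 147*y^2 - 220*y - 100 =-5*t^3 - 65*t^2 - 160*t - 27*y^3 + y^2*(-75*t - 147) + y*(-53*t^2 - 228*t - 220) - 100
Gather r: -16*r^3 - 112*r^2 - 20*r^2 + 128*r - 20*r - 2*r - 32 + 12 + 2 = -16*r^3 - 132*r^2 + 106*r - 18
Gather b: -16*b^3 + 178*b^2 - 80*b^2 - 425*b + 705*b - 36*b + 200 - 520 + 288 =-16*b^3 + 98*b^2 + 244*b - 32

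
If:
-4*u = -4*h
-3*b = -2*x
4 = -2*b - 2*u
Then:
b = 2*x/3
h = -2*x/3 - 2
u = -2*x/3 - 2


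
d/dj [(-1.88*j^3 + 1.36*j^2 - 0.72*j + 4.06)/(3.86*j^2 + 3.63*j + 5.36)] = (-7.2568*j^4 - 13.6488*j^3 - 22.5144*j^2 - 16.764*j - 18.597)/(14.8996*j^4 + 28.0236*j^3 + 54.5561*j^2 + 38.9136*j + 28.7296)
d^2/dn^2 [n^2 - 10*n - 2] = 2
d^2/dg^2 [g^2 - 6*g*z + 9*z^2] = 2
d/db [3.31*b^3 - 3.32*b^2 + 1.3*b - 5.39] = 9.93*b^2 - 6.64*b + 1.3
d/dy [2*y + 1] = 2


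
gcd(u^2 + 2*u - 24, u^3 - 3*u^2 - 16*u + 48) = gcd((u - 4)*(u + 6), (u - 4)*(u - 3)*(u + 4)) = u - 4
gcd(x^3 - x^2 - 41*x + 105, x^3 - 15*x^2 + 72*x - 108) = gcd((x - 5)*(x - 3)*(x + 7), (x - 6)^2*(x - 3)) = x - 3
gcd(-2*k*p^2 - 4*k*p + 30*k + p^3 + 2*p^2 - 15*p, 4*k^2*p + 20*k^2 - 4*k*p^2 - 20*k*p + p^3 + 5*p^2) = -2*k*p - 10*k + p^2 + 5*p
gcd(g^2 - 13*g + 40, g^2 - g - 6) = 1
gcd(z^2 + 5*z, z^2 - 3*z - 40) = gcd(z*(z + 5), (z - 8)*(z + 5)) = z + 5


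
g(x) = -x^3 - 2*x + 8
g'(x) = -3*x^2 - 2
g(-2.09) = 21.31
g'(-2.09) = -15.10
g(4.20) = -74.49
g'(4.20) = -54.92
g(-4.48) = 106.88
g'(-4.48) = -62.21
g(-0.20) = 8.41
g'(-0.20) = -2.12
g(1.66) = 0.11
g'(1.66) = -10.27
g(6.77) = -315.83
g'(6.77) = -139.50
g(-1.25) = 12.45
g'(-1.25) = -6.69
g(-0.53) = 9.21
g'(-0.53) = -2.84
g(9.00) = -739.00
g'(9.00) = -245.00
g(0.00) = 8.00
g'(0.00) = -2.00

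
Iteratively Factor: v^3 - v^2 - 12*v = (v + 3)*(v^2 - 4*v) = (v - 4)*(v + 3)*(v)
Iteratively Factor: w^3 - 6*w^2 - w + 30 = (w - 5)*(w^2 - w - 6) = (w - 5)*(w + 2)*(w - 3)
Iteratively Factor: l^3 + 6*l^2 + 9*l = (l)*(l^2 + 6*l + 9) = l*(l + 3)*(l + 3)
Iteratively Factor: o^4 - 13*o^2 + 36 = (o - 2)*(o^3 + 2*o^2 - 9*o - 18) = (o - 2)*(o + 2)*(o^2 - 9) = (o - 3)*(o - 2)*(o + 2)*(o + 3)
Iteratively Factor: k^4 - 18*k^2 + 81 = (k - 3)*(k^3 + 3*k^2 - 9*k - 27) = (k - 3)^2*(k^2 + 6*k + 9) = (k - 3)^2*(k + 3)*(k + 3)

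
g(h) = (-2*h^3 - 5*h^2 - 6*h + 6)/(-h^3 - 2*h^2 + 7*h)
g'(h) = (-6*h^2 - 10*h - 6)/(-h^3 - 2*h^2 + 7*h) + (3*h^2 + 4*h - 7)*(-2*h^3 - 5*h^2 - 6*h + 6)/(-h^3 - 2*h^2 + 7*h)^2 = (-h^4 - 40*h^3 - 29*h^2 + 24*h - 42)/(h^2*(h^4 + 4*h^3 - 10*h^2 - 28*h + 49))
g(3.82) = 3.46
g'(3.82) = -0.83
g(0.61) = 0.01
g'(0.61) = -4.35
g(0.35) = 1.48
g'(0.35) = -8.32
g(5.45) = 2.72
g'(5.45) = -0.24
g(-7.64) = 2.36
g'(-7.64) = 0.16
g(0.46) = 0.74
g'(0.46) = -5.63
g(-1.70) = -0.91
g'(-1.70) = 0.13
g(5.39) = 2.74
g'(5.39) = -0.25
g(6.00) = 2.61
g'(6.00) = -0.18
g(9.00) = 2.31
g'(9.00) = -0.06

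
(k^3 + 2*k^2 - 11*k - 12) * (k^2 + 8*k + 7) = k^5 + 10*k^4 + 12*k^3 - 86*k^2 - 173*k - 84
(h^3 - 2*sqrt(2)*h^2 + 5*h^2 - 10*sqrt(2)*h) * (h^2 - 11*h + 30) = h^5 - 6*h^4 - 2*sqrt(2)*h^4 - 25*h^3 + 12*sqrt(2)*h^3 + 50*sqrt(2)*h^2 + 150*h^2 - 300*sqrt(2)*h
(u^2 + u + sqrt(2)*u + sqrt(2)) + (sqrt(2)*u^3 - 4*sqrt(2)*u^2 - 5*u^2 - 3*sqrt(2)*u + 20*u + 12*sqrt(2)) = sqrt(2)*u^3 - 4*sqrt(2)*u^2 - 4*u^2 - 2*sqrt(2)*u + 21*u + 13*sqrt(2)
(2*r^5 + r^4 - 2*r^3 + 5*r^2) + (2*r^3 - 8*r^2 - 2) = 2*r^5 + r^4 - 3*r^2 - 2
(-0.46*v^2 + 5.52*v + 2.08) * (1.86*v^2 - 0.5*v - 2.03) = -0.8556*v^4 + 10.4972*v^3 + 2.0426*v^2 - 12.2456*v - 4.2224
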